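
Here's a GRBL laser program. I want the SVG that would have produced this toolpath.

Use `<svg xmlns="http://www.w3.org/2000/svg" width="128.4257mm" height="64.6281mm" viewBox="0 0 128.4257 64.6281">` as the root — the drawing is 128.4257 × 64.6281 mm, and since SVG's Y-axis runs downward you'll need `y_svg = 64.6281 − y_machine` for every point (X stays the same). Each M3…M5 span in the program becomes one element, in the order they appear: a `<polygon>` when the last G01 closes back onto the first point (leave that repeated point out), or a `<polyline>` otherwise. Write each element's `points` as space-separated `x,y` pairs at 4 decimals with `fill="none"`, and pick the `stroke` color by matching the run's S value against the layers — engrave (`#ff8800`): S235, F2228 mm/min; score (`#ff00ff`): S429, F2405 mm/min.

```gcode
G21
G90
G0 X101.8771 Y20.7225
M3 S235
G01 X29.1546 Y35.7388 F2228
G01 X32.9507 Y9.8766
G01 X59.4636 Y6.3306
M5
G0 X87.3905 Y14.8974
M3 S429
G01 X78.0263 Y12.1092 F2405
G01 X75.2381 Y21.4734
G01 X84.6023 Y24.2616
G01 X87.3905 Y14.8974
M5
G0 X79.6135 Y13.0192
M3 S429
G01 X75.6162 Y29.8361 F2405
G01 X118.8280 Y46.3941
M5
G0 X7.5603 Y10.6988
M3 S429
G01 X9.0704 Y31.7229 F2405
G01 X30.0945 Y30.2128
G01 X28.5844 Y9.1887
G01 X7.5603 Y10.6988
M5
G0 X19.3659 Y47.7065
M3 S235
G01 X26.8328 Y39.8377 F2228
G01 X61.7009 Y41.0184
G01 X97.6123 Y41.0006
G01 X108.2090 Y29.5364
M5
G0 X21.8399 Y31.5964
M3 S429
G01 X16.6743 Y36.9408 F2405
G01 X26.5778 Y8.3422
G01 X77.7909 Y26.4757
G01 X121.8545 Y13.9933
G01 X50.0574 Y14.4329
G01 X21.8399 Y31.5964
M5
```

<svg xmlns="http://www.w3.org/2000/svg" width="128.4257mm" height="64.6281mm" viewBox="0 0 128.4257 64.6281">
  <polyline points="101.8771,43.9056 29.1546,28.8893 32.9507,54.7515 59.4636,58.2975" fill="none" stroke="#ff8800"/>
  <polygon points="87.3905,49.7307 78.0263,52.5189 75.2381,43.1547 84.6023,40.3665" fill="none" stroke="#ff00ff"/>
  <polyline points="79.6135,51.6089 75.6162,34.7920 118.8280,18.2340" fill="none" stroke="#ff00ff"/>
  <polygon points="7.5603,53.9293 9.0704,32.9052 30.0945,34.4153 28.5844,55.4394" fill="none" stroke="#ff00ff"/>
  <polyline points="19.3659,16.9216 26.8328,24.7904 61.7009,23.6097 97.6123,23.6275 108.2090,35.0917" fill="none" stroke="#ff8800"/>
  <polygon points="21.8399,33.0317 16.6743,27.6873 26.5778,56.2859 77.7909,38.1524 121.8545,50.6348 50.0574,50.1952" fill="none" stroke="#ff00ff"/>
</svg>

Each laser-on run becomes one SVG element. Flip Y back into SVG space with y_svg = 64.6281 − y_machine.

Run 1: the run's S235 means `#ff8800` (engrave). The run is open, so emit a `<polyline>` with points (Y-flipped): 101.8771,43.9056 29.1546,28.8893 32.9507,54.7515 59.4636,58.2975.

Run 2: S429 ⇒ score layer `#ff00ff`. The run returns to its start, so emit a `<polygon>` with points (Y-flipped): 87.3905,49.7307 78.0263,52.5189 75.2381,43.1547 84.6023,40.3665.

Run 3: power S429 maps to stroke `#ff00ff` (score). The run is open, so emit a `<polyline>` with points (Y-flipped): 79.6135,51.6089 75.6162,34.7920 118.8280,18.2340.

Run 4: S429 ⇒ score layer `#ff00ff`. The run returns to its start, so emit a `<polygon>` with points (Y-flipped): 7.5603,53.9293 9.0704,32.9052 30.0945,34.4153 28.5844,55.4394.

Run 5: power S235 maps to stroke `#ff8800` (engrave). The run is open, so emit a `<polyline>` with points (Y-flipped): 19.3659,16.9216 26.8328,24.7904 61.7009,23.6097 97.6123,23.6275 108.2090,35.0917.

Run 6: the run's S429 means `#ff00ff` (score). The run returns to its start, so emit a `<polygon>` with points (Y-flipped): 21.8399,33.0317 16.6743,27.6873 26.5778,56.2859 77.7909,38.1524 121.8545,50.6348 50.0574,50.1952.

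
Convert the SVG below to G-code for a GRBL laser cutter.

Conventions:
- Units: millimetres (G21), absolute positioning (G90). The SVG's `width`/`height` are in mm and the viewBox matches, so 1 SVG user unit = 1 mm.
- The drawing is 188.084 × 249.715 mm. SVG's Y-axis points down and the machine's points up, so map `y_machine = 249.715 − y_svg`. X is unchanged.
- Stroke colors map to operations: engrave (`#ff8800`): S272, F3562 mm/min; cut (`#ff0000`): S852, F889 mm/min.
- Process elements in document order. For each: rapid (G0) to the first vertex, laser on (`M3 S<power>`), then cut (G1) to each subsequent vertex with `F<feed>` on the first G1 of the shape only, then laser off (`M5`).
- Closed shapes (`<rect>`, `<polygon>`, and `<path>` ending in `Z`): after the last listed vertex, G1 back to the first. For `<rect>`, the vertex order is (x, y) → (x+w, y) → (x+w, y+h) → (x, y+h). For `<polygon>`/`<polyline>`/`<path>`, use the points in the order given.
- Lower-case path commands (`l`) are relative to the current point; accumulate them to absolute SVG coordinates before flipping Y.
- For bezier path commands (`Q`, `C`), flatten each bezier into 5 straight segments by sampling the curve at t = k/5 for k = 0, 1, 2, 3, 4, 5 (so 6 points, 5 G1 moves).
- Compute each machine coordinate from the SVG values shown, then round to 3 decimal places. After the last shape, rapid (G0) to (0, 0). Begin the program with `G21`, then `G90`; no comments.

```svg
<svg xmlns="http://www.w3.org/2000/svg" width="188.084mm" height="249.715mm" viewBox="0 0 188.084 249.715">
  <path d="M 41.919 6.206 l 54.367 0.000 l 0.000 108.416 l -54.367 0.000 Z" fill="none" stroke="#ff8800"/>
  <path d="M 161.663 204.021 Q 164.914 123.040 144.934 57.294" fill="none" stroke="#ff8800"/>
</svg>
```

1 u = 1 mm; y_m = 249.715 − y.

[1] `<path>` rectangle, #ff8800→engrave S272 F3562: (41.919,243.509) → (96.286,243.509) → (96.286,135.093) → (41.919,135.093) → (41.919,243.509) (closed)

[2] `<path>` quadratic bezier, #ff8800→engrave S272 F3562: (161.663,45.694) → (162.034,77.477) → (160.547,108.041) → (157.201,137.387) → (151.997,165.513) → (144.934,192.421)

G21
G90
G0 X41.919 Y243.509
M3 S272
G1 X96.286 Y243.509 F3562
G1 X96.286 Y135.093
G1 X41.919 Y135.093
G1 X41.919 Y243.509
M5
G0 X161.663 Y45.694
M3 S272
G1 X162.034 Y77.477 F3562
G1 X160.547 Y108.041
G1 X157.201 Y137.387
G1 X151.997 Y165.513
G1 X144.934 Y192.421
M5
G0 X0.000 Y0.000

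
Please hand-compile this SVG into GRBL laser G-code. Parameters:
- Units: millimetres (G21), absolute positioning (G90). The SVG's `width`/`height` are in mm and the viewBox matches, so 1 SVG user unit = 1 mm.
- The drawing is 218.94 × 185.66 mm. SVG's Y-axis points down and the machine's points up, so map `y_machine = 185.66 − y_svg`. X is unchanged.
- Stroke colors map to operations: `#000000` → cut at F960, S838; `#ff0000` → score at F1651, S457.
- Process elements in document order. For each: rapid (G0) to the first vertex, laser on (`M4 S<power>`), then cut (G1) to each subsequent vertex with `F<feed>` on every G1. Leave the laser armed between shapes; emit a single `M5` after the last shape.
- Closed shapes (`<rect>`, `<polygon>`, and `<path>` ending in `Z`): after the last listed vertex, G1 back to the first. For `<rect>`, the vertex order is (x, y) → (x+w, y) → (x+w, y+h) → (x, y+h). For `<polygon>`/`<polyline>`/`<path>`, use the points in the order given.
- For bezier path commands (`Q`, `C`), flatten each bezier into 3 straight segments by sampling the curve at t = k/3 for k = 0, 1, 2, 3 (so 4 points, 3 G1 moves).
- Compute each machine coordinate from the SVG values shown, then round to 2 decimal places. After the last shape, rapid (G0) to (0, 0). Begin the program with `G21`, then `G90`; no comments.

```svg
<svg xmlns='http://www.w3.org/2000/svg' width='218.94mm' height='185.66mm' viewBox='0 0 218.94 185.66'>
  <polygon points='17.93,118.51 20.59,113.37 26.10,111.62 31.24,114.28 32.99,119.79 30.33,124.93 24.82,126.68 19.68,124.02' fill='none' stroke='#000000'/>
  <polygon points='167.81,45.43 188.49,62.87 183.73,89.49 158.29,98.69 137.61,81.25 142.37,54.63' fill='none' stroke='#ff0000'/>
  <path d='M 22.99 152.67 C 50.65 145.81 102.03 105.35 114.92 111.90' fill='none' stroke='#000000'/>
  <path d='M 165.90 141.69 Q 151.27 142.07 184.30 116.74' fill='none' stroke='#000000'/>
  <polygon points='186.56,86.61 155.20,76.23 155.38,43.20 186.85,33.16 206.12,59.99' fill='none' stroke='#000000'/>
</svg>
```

G21
G90
G0 X17.93 Y67.15
M4 S838
G1 X20.59 Y72.29 F960
G1 X26.10 Y74.04 F960
G1 X31.24 Y71.38 F960
G1 X32.99 Y65.87 F960
G1 X30.33 Y60.73 F960
G1 X24.82 Y58.98 F960
G1 X19.68 Y61.64 F960
G1 X17.93 Y67.15 F960
G0 X167.81 Y140.23
M4 S457
G1 X188.49 Y122.79 F1651
G1 X183.73 Y96.17 F1651
G1 X158.29 Y86.97 F1651
G1 X137.61 Y104.41 F1651
G1 X142.37 Y131.03 F1651
G1 X167.81 Y140.23 F1651
G0 X22.99 Y32.99
M4 S838
G1 X56.25 Y48.06 F960
G1 X91.50 Y67.63 F960
G1 X114.92 Y73.76 F960
G0 X165.90 Y43.97
M4 S838
G1 X161.44 Y46.57 F960
G1 X167.58 Y54.89 F960
G1 X184.30 Y68.92 F960
G0 X186.56 Y99.05
M4 S838
G1 X155.20 Y109.43 F960
G1 X155.38 Y142.46 F960
G1 X186.85 Y152.50 F960
G1 X206.12 Y125.67 F960
G1 X186.56 Y99.05 F960
M5
G0 X0.00 Y0.00

Since the viewBox matches the mm dimensions, user units are millimetres directly. The only transform is the Y-flip y_m = 185.66 − y_svg.

Shape 1 is a regular polygon drawn with `<polygon>`. Its stroke #000000 means cut at S838, F960. After flipping Y the toolpath is (17.93,67.15) → (20.59,72.29) → (26.10,74.04) → (31.24,71.38) → (32.99,65.87) → (30.33,60.73) → (24.82,58.98) → (19.68,61.64) → (17.93,67.15), returning to the start.

Shape 2 is a regular polygon drawn with `<polygon>`. Its stroke #ff0000 means score at S457, F1651. After flipping Y the toolpath is (167.81,140.23) → (188.49,122.79) → (183.73,96.17) → (158.29,86.97) → (137.61,104.41) → (142.37,131.03) → (167.81,140.23), returning to the start.

Shape 3 is a cubic bezier drawn with `<path>`. Its stroke #000000 means cut at S838, F960. After flipping Y the toolpath is (22.99,32.99) → (56.25,48.06) → (91.50,67.63) → (114.92,73.76).

Shape 4 is a quadratic bezier drawn with `<path>`. Its stroke #000000 means cut at S838, F960. After flipping Y the toolpath is (165.90,43.97) → (161.44,46.57) → (167.58,54.89) → (184.30,68.92).

Shape 5 is a regular polygon drawn with `<polygon>`. Its stroke #000000 means cut at S838, F960. After flipping Y the toolpath is (186.56,99.05) → (155.20,109.43) → (155.38,142.46) → (186.85,152.50) → (206.12,125.67) → (186.56,99.05), returning to the start.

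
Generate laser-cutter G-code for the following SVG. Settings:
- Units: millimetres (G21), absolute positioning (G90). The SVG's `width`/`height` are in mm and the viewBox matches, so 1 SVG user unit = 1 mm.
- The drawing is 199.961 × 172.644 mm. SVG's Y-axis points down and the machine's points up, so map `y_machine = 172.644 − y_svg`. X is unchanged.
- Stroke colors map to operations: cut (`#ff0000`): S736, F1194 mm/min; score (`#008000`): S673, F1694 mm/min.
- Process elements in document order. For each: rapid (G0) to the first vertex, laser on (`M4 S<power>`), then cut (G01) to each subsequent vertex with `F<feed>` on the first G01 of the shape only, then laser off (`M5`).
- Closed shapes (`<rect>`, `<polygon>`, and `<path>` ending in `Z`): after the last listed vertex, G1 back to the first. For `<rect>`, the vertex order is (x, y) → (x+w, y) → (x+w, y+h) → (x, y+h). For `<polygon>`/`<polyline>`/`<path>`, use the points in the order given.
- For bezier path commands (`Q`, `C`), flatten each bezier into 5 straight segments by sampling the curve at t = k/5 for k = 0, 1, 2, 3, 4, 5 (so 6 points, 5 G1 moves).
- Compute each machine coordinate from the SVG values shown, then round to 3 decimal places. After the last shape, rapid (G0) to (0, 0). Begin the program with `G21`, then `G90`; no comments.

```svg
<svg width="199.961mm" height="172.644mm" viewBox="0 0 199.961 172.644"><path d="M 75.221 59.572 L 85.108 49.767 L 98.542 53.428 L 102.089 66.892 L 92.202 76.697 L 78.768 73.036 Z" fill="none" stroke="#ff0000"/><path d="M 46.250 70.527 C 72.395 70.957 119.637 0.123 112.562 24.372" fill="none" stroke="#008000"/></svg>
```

G21
G90
G0 X75.221 Y113.072
M4 S736
G01 X85.108 Y122.877 F1194
G01 X98.542 Y119.216
G01 X102.089 Y105.752
G01 X92.202 Y95.947
G01 X78.768 Y99.608
G01 X75.221 Y113.072
M5
G0 X46.250 Y102.117
M4 S673
G01 X63.865 Y109.080 F1694
G01 X82.924 Y125.162
G01 X99.806 Y142.377
G01 X110.892 Y152.742
G01 X112.562 Y148.272
M5
G0 X0.000 Y0.000

1 u = 1 mm; y_m = 172.644 − y.

[1] `<path>` regular polygon, #ff0000→cut S736 F1194: (75.221,113.072) → (85.108,122.877) → (98.542,119.216) → (102.089,105.752) → (92.202,95.947) → (78.768,99.608) → (75.221,113.072) (closed)

[2] `<path>` cubic bezier, #008000→score S673 F1694: (46.250,102.117) → (63.865,109.080) → (82.924,125.162) → (99.806,142.377) → (110.892,152.742) → (112.562,148.272)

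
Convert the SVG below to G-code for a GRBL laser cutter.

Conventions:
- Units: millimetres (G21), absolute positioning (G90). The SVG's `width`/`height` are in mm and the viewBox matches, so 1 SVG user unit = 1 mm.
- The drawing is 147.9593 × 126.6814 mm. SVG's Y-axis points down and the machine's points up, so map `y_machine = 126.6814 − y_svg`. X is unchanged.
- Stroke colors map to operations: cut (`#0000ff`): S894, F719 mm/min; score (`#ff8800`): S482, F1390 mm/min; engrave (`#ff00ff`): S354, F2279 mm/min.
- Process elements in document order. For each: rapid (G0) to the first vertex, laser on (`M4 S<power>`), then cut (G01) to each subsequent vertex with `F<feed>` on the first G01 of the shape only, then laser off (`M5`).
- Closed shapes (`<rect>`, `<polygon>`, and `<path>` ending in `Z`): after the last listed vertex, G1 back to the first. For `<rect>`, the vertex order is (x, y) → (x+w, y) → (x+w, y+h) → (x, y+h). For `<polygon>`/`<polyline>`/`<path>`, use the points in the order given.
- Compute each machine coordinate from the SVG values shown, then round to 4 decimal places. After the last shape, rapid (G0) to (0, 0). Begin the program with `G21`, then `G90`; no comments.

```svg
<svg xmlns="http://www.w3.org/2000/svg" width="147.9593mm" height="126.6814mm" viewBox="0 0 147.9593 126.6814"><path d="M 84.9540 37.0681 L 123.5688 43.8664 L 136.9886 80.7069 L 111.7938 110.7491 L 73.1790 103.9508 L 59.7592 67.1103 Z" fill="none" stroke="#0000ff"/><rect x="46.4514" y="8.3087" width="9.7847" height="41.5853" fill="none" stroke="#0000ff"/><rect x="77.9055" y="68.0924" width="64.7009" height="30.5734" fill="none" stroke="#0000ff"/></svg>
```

Since the viewBox matches the mm dimensions, user units are millimetres directly. The only transform is the Y-flip y_m = 126.6814 − y_svg.

Shape 1 is a regular polygon drawn with `<path>`. Its stroke #0000ff means cut at S894, F719. After flipping Y the toolpath is (84.9540,89.6133) → (123.5688,82.8150) → (136.9886,45.9745) → (111.7938,15.9323) → (73.1790,22.7306) → (59.7592,59.5711) → (84.9540,89.6133), returning to the start.

Shape 2 is a rectangle drawn with `<rect>`. Its stroke #0000ff means cut at S894, F719. After flipping Y the toolpath is (46.4514,118.3727) → (56.2361,118.3727) → (56.2361,76.7874) → (46.4514,76.7874) → (46.4514,118.3727), returning to the start.

Shape 3 is a rectangle drawn with `<rect>`. Its stroke #0000ff means cut at S894, F719. After flipping Y the toolpath is (77.9055,58.5890) → (142.6064,58.5890) → (142.6064,28.0156) → (77.9055,28.0156) → (77.9055,58.5890), returning to the start.

G21
G90
G0 X84.9540 Y89.6133
M4 S894
G01 X123.5688 Y82.8150 F719
G01 X136.9886 Y45.9745
G01 X111.7938 Y15.9323
G01 X73.1790 Y22.7306
G01 X59.7592 Y59.5711
G01 X84.9540 Y89.6133
M5
G0 X46.4514 Y118.3727
M4 S894
G01 X56.2361 Y118.3727 F719
G01 X56.2361 Y76.7874
G01 X46.4514 Y76.7874
G01 X46.4514 Y118.3727
M5
G0 X77.9055 Y58.5890
M4 S894
G01 X142.6064 Y58.5890 F719
G01 X142.6064 Y28.0156
G01 X77.9055 Y28.0156
G01 X77.9055 Y58.5890
M5
G0 X0.0000 Y0.0000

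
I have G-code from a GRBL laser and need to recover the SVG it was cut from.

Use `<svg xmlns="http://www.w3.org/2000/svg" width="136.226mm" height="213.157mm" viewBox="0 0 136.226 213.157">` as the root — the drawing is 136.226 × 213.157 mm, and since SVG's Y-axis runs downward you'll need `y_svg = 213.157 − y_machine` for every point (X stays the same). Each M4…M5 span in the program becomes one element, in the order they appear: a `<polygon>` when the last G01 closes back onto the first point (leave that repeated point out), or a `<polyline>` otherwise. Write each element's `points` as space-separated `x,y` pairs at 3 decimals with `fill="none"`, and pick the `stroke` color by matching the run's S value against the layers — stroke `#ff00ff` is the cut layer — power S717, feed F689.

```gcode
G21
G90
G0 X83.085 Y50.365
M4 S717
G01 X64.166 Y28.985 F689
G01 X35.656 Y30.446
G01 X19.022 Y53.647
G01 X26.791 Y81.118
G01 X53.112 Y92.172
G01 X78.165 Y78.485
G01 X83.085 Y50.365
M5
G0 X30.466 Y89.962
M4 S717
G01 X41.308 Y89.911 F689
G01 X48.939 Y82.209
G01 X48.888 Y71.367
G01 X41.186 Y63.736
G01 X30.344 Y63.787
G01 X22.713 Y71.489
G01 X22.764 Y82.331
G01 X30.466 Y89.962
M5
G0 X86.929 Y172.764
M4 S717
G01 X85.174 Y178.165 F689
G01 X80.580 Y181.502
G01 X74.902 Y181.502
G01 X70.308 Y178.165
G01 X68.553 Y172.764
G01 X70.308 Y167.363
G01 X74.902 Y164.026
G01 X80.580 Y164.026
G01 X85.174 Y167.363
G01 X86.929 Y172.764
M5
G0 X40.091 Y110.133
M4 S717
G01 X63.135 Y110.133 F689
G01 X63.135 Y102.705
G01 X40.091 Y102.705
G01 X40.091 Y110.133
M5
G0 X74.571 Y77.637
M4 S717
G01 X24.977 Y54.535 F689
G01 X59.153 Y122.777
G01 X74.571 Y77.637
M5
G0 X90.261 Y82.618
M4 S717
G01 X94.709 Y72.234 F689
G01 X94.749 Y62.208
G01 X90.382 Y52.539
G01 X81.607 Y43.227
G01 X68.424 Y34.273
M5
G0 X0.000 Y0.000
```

Machine Y-up, SVG Y-down with viewBox height 213.157, so y_svg = 213.157 − y_machine; X carries over. Every run uses S717, so all elements get stroke `#ff00ff` (cut).

Run 1: The run returns to its start, so emit a `<polygon>` with points (Y-flipped): 83.085,162.792 64.166,184.172 35.656,182.711 19.022,159.510 26.791,132.039 53.112,120.985 78.165,134.672.

Run 2: The run returns to its start, so emit a `<polygon>` with points (Y-flipped): 30.466,123.195 41.308,123.246 48.939,130.948 48.888,141.790 41.186,149.421 30.344,149.370 22.713,141.668 22.764,130.826.

Run 3: The run returns to its start, so emit a `<polygon>` with points (Y-flipped): 86.929,40.393 85.174,34.992 80.580,31.655 74.902,31.655 70.308,34.992 68.553,40.393 70.308,45.794 74.902,49.131 80.580,49.131 85.174,45.794.

Run 4: The run returns to its start, so emit a `<polygon>` with points (Y-flipped): 40.091,103.024 63.135,103.024 63.135,110.452 40.091,110.452.

Run 5: The run returns to its start, so emit a `<polygon>` with points (Y-flipped): 74.571,135.520 24.977,158.622 59.153,90.380.

Run 6: The run is open, so emit a `<polyline>` with points (Y-flipped): 90.261,130.539 94.709,140.923 94.749,150.949 90.382,160.618 81.607,169.930 68.424,178.884.

<svg xmlns="http://www.w3.org/2000/svg" width="136.226mm" height="213.157mm" viewBox="0 0 136.226 213.157">
  <polygon points="83.085,162.792 64.166,184.172 35.656,182.711 19.022,159.510 26.791,132.039 53.112,120.985 78.165,134.672" fill="none" stroke="#ff00ff"/>
  <polygon points="30.466,123.195 41.308,123.246 48.939,130.948 48.888,141.790 41.186,149.421 30.344,149.370 22.713,141.668 22.764,130.826" fill="none" stroke="#ff00ff"/>
  <polygon points="86.929,40.393 85.174,34.992 80.580,31.655 74.902,31.655 70.308,34.992 68.553,40.393 70.308,45.794 74.902,49.131 80.580,49.131 85.174,45.794" fill="none" stroke="#ff00ff"/>
  <polygon points="40.091,103.024 63.135,103.024 63.135,110.452 40.091,110.452" fill="none" stroke="#ff00ff"/>
  <polygon points="74.571,135.520 24.977,158.622 59.153,90.380" fill="none" stroke="#ff00ff"/>
  <polyline points="90.261,130.539 94.709,140.923 94.749,150.949 90.382,160.618 81.607,169.930 68.424,178.884" fill="none" stroke="#ff00ff"/>
</svg>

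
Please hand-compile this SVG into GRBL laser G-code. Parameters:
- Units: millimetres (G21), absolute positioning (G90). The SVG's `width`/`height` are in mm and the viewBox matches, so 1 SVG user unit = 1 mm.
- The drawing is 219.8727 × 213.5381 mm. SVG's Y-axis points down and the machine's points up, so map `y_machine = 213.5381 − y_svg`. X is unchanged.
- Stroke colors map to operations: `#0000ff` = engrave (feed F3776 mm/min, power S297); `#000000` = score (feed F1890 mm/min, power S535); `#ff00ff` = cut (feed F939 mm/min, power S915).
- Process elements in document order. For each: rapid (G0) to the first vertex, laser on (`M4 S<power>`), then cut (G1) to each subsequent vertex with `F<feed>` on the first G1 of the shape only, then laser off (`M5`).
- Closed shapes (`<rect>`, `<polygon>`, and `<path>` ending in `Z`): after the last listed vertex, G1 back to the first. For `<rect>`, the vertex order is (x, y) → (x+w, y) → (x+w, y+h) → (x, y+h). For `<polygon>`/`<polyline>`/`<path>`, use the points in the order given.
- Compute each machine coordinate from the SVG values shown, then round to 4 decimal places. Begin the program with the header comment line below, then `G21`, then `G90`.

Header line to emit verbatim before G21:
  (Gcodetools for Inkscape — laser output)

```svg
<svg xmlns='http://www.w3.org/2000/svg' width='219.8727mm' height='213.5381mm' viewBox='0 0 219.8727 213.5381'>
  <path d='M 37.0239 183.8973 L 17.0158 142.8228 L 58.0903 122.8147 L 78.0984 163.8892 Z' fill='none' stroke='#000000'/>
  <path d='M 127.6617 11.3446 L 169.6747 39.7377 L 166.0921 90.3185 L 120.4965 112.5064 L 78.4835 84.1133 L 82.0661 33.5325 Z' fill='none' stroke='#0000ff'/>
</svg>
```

(Gcodetools for Inkscape — laser output)
G21
G90
G0 X37.0239 Y29.6408
M4 S535
G1 X17.0158 Y70.7153 F1890
G1 X58.0903 Y90.7234
G1 X78.0984 Y49.6489
G1 X37.0239 Y29.6408
M5
G0 X127.6617 Y202.1935
M4 S297
G1 X169.6747 Y173.8004 F3776
G1 X166.0921 Y123.2196
G1 X120.4965 Y101.0317
G1 X78.4835 Y129.4248
G1 X82.0661 Y180.0056
G1 X127.6617 Y202.1935
M5

1 u = 1 mm; y_m = 213.5381 − y.

[1] `<path>` regular polygon, #000000→score S535 F1890: (37.0239,29.6408) → (17.0158,70.7153) → (58.0903,90.7234) → (78.0984,49.6489) → (37.0239,29.6408) (closed)

[2] `<path>` regular polygon, #0000ff→engrave S297 F3776: (127.6617,202.1935) → (169.6747,173.8004) → (166.0921,123.2196) → (120.4965,101.0317) → (78.4835,129.4248) → (82.0661,180.0056) → (127.6617,202.1935) (closed)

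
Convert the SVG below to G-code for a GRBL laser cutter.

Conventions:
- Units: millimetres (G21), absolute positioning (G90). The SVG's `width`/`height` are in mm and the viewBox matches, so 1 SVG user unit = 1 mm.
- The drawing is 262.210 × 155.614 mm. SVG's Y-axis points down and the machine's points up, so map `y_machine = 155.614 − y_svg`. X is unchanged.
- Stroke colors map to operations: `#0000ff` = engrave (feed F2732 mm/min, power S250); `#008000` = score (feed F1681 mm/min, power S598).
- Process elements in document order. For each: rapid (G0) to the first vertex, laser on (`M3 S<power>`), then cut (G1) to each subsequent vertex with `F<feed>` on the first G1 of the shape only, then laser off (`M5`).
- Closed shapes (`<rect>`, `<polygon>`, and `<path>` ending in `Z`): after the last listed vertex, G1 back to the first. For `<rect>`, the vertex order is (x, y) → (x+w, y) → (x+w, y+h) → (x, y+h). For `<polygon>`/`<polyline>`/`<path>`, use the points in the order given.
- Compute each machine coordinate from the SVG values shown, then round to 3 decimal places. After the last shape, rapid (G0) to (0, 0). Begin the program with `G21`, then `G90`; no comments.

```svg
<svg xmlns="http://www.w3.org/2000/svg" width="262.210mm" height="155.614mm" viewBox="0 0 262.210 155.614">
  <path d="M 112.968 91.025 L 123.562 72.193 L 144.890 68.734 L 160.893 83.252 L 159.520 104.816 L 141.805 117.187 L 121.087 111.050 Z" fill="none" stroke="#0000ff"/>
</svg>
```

G21
G90
G0 X112.968 Y64.589
M3 S250
G1 X123.562 Y83.421 F2732
G1 X144.890 Y86.880
G1 X160.893 Y72.362
G1 X159.520 Y50.798
G1 X141.805 Y38.427
G1 X121.087 Y44.564
G1 X112.968 Y64.589
M5
G0 X0.000 Y0.000

viewBox `0 0 262.210 155.614` with mm width/height → 1 unit = 1 mm. Flip: y_m = 155.614 − y_svg.

**Shape 1** — `<path>` regular polygon, stroke `#0000ff` → engrave (S250, F2732). Machine vertices: (112.968,64.589) → (123.562,83.421) → (144.890,86.880) → (160.893,72.362) → (159.520,50.798) → (141.805,38.427) → (121.087,44.564) → (112.968,64.589). Closed: final G1 returns to the first vertex.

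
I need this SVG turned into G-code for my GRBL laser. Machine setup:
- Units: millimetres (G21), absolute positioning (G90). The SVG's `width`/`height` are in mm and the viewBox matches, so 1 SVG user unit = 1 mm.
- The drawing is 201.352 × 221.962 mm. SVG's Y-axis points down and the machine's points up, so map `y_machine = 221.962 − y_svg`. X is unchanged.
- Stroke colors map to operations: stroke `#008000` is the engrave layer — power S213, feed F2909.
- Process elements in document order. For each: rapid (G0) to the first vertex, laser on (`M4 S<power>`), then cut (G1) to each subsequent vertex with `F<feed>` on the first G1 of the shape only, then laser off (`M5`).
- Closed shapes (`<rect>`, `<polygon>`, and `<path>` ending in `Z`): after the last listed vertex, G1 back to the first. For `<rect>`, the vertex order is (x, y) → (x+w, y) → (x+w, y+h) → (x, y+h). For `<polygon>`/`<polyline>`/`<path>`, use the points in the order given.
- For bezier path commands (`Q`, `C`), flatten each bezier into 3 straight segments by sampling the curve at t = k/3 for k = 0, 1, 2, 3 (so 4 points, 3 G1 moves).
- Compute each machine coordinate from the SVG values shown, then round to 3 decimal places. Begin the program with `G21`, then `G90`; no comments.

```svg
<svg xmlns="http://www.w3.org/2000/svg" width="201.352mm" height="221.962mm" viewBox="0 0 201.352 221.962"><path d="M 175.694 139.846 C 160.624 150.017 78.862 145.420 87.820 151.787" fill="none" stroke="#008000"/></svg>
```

1 u = 1 mm; y_m = 221.962 − y.

[1] `<path>` cubic bezier, #008000→engrave S213 F2909: (175.694,82.116) → (144.223,75.915) → (103.272,73.840) → (87.820,70.175)

G21
G90
G0 X175.694 Y82.116
M4 S213
G1 X144.223 Y75.915 F2909
G1 X103.272 Y73.840
G1 X87.820 Y70.175
M5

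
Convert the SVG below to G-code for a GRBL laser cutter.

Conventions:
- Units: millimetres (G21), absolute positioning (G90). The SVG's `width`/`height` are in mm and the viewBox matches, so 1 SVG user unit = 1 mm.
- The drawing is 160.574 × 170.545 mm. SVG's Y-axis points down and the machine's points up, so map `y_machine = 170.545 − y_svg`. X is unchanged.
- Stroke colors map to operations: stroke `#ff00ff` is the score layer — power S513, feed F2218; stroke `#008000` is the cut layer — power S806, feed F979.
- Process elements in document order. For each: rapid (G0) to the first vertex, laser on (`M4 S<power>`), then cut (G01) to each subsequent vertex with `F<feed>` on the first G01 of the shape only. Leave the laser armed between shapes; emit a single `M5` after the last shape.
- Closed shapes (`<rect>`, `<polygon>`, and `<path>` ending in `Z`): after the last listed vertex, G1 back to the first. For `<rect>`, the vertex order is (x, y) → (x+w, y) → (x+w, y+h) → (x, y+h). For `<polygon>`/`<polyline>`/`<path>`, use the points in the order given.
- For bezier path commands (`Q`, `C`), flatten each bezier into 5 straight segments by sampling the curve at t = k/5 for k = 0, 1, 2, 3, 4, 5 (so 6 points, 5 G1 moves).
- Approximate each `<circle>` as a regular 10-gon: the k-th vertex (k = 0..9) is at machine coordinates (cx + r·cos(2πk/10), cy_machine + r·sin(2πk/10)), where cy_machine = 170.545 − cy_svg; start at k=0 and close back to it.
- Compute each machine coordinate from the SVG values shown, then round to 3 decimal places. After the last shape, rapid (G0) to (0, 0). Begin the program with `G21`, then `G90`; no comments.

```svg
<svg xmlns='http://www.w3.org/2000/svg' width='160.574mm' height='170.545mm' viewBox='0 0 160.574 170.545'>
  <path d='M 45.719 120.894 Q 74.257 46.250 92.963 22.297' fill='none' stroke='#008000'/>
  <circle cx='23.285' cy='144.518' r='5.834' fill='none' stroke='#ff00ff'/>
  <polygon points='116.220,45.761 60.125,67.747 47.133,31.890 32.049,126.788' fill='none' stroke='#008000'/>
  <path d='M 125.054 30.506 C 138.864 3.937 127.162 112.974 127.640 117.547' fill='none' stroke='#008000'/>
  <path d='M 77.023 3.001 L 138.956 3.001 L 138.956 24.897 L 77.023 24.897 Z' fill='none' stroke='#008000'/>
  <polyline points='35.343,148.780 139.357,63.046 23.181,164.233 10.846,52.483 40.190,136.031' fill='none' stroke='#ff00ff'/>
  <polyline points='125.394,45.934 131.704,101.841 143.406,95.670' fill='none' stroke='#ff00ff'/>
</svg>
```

G21
G90
G0 X45.719 Y49.651
M4 S806
G01 X56.741 Y77.481 F979
G01 X66.976 Y101.256
G01 X76.425 Y120.975
G01 X85.087 Y136.639
G01 X92.963 Y148.248
G0 X29.119 Y26.027
M4 S513
G01 X28.005 Y29.456 F2218
G01 X25.088 Y31.575
G01 X21.482 Y31.575
G01 X18.565 Y29.456
G01 X17.451 Y26.027
G01 X18.565 Y22.598
G01 X21.482 Y20.479
G01 X25.088 Y20.479
G01 X28.005 Y22.598
G01 X29.119 Y26.027
G0 X116.220 Y124.784
M4 S806
G01 X60.125 Y102.798 F979
G01 X47.133 Y138.655
G01 X32.049 Y43.757
G01 X116.220 Y124.784
G0 X125.054 Y140.039
M4 S806
G01 X130.580 Y141.628 F979
G01 X131.793 Y122.195
G01 X130.501 Y93.264
G01 X128.513 Y66.357
G01 X127.640 Y52.998
G0 X77.023 Y167.544
M4 S806
G01 X138.956 Y167.544 F979
G01 X138.956 Y145.648
G01 X77.023 Y145.648
G01 X77.023 Y167.544
G0 X35.343 Y21.765
M4 S513
G01 X139.357 Y107.499 F2218
G01 X23.181 Y6.312
G01 X10.846 Y118.062
G01 X40.190 Y34.514
G0 X125.394 Y124.611
M4 S513
G01 X131.704 Y68.704 F2218
G01 X143.406 Y74.875
M5
G0 X0.000 Y0.000

1 u = 1 mm; y_m = 170.545 − y.

[1] `<path>` quadratic bezier, #008000→cut S806 F979: (45.719,49.651) → (56.741,77.481) → (66.976,101.256) → (76.425,120.975) → (85.087,136.639) → (92.963,148.248)

[2] `<circle>` circle, #ff00ff→score S513 F2218: (29.119,26.027) → (28.005,29.456) → (25.088,31.575) → (21.482,31.575) → (18.565,29.456) → (17.451,26.027) → (18.565,22.598) → (21.482,20.479) → (25.088,20.479) → (28.005,22.598) → (29.119,26.027) (closed)

[3] `<polygon>` closed polygon, #008000→cut S806 F979: (116.220,124.784) → (60.125,102.798) → (47.133,138.655) → (32.049,43.757) → (116.220,124.784) (closed)

[4] `<path>` cubic bezier, #008000→cut S806 F979: (125.054,140.039) → (130.580,141.628) → (131.793,122.195) → (130.501,93.264) → (128.513,66.357) → (127.640,52.998)

[5] `<path>` rectangle, #008000→cut S806 F979: (77.023,167.544) → (138.956,167.544) → (138.956,145.648) → (77.023,145.648) → (77.023,167.544) (closed)

[6] `<polyline>` open polyline, #ff00ff→score S513 F2218: (35.343,21.765) → (139.357,107.499) → (23.181,6.312) → (10.846,118.062) → (40.190,34.514)

[7] `<polyline>` open polyline, #ff00ff→score S513 F2218: (125.394,124.611) → (131.704,68.704) → (143.406,74.875)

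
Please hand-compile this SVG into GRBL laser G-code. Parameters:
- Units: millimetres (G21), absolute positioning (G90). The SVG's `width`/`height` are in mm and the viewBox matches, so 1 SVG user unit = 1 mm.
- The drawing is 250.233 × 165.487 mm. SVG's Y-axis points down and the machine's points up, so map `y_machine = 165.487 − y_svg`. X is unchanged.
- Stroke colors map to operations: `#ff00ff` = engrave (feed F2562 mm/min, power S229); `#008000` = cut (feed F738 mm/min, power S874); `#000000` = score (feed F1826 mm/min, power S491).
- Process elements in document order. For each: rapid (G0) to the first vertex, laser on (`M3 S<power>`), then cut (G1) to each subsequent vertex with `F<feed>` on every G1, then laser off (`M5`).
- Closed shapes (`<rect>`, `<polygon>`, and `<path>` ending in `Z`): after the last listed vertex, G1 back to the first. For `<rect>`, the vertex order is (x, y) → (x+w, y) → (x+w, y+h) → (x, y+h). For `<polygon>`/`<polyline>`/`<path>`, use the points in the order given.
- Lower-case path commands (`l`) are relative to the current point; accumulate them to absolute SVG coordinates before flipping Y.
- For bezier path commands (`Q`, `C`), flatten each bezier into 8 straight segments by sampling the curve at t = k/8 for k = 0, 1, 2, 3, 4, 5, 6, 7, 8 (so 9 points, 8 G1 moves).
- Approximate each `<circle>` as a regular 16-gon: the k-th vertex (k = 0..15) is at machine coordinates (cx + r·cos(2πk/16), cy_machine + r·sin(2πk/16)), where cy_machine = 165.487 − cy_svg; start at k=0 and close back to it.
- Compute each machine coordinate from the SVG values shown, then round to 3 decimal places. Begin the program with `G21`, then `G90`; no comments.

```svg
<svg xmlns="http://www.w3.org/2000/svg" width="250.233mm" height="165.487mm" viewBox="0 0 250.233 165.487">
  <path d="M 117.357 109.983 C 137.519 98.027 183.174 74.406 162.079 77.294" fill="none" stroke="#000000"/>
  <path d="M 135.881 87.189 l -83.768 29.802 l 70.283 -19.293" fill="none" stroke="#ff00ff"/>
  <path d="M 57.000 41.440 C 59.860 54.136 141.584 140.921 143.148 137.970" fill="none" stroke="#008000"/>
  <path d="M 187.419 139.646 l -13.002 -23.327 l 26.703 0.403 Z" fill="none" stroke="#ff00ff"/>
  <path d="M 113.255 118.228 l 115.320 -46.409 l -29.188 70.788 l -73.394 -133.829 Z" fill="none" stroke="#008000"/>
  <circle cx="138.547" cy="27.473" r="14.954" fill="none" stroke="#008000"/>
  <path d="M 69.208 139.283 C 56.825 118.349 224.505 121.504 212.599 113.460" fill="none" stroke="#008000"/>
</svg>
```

Since the viewBox matches the mm dimensions, user units are millimetres directly. The only transform is the Y-flip y_m = 165.487 − y_svg.

Shape 1 is a cubic bezier drawn with `<path>`. Its stroke #000000 means score at S491, F1826. After flipping Y the toolpath is (117.357,55.504) → (125.933,60.460) → (135.817,66.062) → (145.930,71.863) → (155.189,77.415) → (162.515,82.272) → (166.826,85.985) → (167.041,88.108) → (162.079,88.193).

Shape 2 is a open polyline drawn with `<path>`. Its stroke #ff00ff means engrave at S229, F2562. After flipping Y the toolpath is (135.881,78.298) → (52.113,48.496) → (122.396,67.789).

Shape 3 is a cubic bezier drawn with `<path>`. Its stroke #008000 means cut at S874, F738. After flipping Y the toolpath is (57.000,124.047) → (61.459,116.133) → (71.447,103.193) → (85.102,87.147) → (100.560,69.914) → (115.957,53.415) → (129.430,39.569) → (139.115,30.297) → (143.148,27.517).

Shape 4 is a regular polygon drawn with `<path>`. Its stroke #ff00ff means engrave at S229, F2562. After flipping Y the toolpath is (187.419,25.841) → (174.417,49.168) → (201.120,48.765) → (187.419,25.841), returning to the start.

Shape 5 is a closed polygon drawn with `<path>`. Its stroke #008000 means cut at S874, F738. After flipping Y the toolpath is (113.255,47.259) → (228.575,93.668) → (199.387,22.880) → (125.993,156.709) → (113.255,47.259), returning to the start.

Shape 6 is a circle drawn with `<circle>`. Its stroke #008000 means cut at S874, F738. After flipping Y the toolpath is (153.501,138.014) → (152.363,143.737) → (149.121,148.588) → (144.270,151.830) → (138.547,152.968) → (132.824,151.830) → (127.973,148.588) → (124.731,143.737) → (123.593,138.014) → (124.731,132.291) → (127.973,127.440) → (132.824,124.198) → (138.547,123.060) → (144.270,124.198) → (149.121,127.440) → (152.363,132.291) → (153.501,138.014), returning to the start.

Shape 7 is a cubic bezier drawn with `<path>`. Its stroke #008000 means cut at S874, F738. After flipping Y the toolpath is (69.208,26.204) → (72.302,32.994) → (88.063,37.939) → (112.275,41.453) → (140.725,43.949) → (169.196,45.841) → (193.476,47.542) → (209.348,49.467) → (212.599,52.027).

G21
G90
G0 X117.357 Y55.504
M3 S491
G1 X125.933 Y60.460 F1826
G1 X135.817 Y66.062 F1826
G1 X145.930 Y71.863 F1826
G1 X155.189 Y77.415 F1826
G1 X162.515 Y82.272 F1826
G1 X166.826 Y85.985 F1826
G1 X167.041 Y88.108 F1826
G1 X162.079 Y88.193 F1826
M5
G0 X135.881 Y78.298
M3 S229
G1 X52.113 Y48.496 F2562
G1 X122.396 Y67.789 F2562
M5
G0 X57.000 Y124.047
M3 S874
G1 X61.459 Y116.133 F738
G1 X71.447 Y103.193 F738
G1 X85.102 Y87.147 F738
G1 X100.560 Y69.914 F738
G1 X115.957 Y53.415 F738
G1 X129.430 Y39.569 F738
G1 X139.115 Y30.297 F738
G1 X143.148 Y27.517 F738
M5
G0 X187.419 Y25.841
M3 S229
G1 X174.417 Y49.168 F2562
G1 X201.120 Y48.765 F2562
G1 X187.419 Y25.841 F2562
M5
G0 X113.255 Y47.259
M3 S874
G1 X228.575 Y93.668 F738
G1 X199.387 Y22.880 F738
G1 X125.993 Y156.709 F738
G1 X113.255 Y47.259 F738
M5
G0 X153.501 Y138.014
M3 S874
G1 X152.363 Y143.737 F738
G1 X149.121 Y148.588 F738
G1 X144.270 Y151.830 F738
G1 X138.547 Y152.968 F738
G1 X132.824 Y151.830 F738
G1 X127.973 Y148.588 F738
G1 X124.731 Y143.737 F738
G1 X123.593 Y138.014 F738
G1 X124.731 Y132.291 F738
G1 X127.973 Y127.440 F738
G1 X132.824 Y124.198 F738
G1 X138.547 Y123.060 F738
G1 X144.270 Y124.198 F738
G1 X149.121 Y127.440 F738
G1 X152.363 Y132.291 F738
G1 X153.501 Y138.014 F738
M5
G0 X69.208 Y26.204
M3 S874
G1 X72.302 Y32.994 F738
G1 X88.063 Y37.939 F738
G1 X112.275 Y41.453 F738
G1 X140.725 Y43.949 F738
G1 X169.196 Y45.841 F738
G1 X193.476 Y47.542 F738
G1 X209.348 Y49.467 F738
G1 X212.599 Y52.027 F738
M5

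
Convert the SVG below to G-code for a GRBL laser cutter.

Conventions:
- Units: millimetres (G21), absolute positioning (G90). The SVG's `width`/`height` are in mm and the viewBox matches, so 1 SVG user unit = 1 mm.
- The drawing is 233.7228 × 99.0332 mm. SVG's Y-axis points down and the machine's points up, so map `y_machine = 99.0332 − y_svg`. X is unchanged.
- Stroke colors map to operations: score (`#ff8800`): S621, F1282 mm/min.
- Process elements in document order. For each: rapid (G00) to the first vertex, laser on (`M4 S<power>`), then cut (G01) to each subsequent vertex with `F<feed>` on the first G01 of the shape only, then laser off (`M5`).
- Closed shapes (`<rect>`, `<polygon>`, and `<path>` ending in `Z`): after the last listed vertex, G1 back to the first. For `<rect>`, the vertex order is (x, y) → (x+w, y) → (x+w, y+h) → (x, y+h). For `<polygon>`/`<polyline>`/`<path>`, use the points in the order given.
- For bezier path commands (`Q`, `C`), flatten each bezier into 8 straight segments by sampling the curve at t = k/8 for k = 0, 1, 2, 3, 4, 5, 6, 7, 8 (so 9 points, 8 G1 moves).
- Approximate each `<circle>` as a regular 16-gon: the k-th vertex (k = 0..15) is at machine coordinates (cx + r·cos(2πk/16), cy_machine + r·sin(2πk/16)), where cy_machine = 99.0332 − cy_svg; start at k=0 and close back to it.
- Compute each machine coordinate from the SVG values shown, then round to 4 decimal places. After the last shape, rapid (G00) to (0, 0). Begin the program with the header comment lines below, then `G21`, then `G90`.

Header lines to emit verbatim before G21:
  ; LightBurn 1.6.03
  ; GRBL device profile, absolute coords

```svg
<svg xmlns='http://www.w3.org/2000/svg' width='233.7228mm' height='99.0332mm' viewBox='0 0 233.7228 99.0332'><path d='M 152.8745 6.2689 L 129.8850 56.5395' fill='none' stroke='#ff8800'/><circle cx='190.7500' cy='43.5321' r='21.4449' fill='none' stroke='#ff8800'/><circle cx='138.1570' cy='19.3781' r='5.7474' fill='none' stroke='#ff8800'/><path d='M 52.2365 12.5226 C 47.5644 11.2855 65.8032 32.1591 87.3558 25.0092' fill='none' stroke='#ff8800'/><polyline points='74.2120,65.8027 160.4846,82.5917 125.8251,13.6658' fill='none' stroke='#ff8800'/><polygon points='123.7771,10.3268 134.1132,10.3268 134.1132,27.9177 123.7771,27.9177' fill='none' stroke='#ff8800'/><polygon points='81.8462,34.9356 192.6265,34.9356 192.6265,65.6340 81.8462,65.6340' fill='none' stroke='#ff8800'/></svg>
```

Since the viewBox matches the mm dimensions, user units are millimetres directly. The only transform is the Y-flip y_m = 99.0332 − y_svg.

Shape 1 is a line segment drawn with `<path>`. Its stroke #ff8800 means score at S621, F1282. After flipping Y the toolpath is (152.8745,92.7643) → (129.8850,42.4937).

Shape 2 is a circle drawn with `<circle>`. Its stroke #ff8800 means score at S621, F1282. After flipping Y the toolpath is (212.1949,55.5011) → (210.5625,63.7077) → (205.9138,70.6649) → (198.9566,75.3136) → (190.7500,76.9460) → (182.5434,75.3136) → (175.5862,70.6649) → (170.9375,63.7077) → (169.3051,55.5011) → (170.9375,47.2945) → (175.5862,40.3373) → (182.5434,35.6886) → (190.7500,34.0562) → (198.9566,35.6886) → (205.9138,40.3373) → (210.5625,47.2945) → (212.1949,55.5011), returning to the start.

Shape 3 is a circle drawn with `<circle>`. Its stroke #ff8800 means score at S621, F1282. After flipping Y the toolpath is (143.9044,79.6551) → (143.4669,81.8545) → (142.2210,83.7191) → (140.3564,84.9650) → (138.1570,85.4025) → (135.9576,84.9650) → (134.0930,83.7191) → (132.8471,81.8545) → (132.4096,79.6551) → (132.8471,77.4557) → (134.0930,75.5911) → (135.9576,74.3452) → (138.1570,73.9077) → (140.3564,74.3452) → (142.2210,75.5911) → (143.4669,77.4557) → (143.9044,79.6551), returning to the start.

Shape 4 is a cubic bezier drawn with `<path>`. Its stroke #ff8800 means score at S621, F1282. After flipping Y the toolpath is (52.2365,86.5106) → (51.5201,86.0360) → (52.7220,84.0760) → (55.6125,81.2182) → (59.9619,78.0500) → (65.5406,75.1590) → (72.1189,73.1326) → (79.4672,72.5585) → (87.3558,74.0240).

Shape 5 is a open polyline drawn with `<polyline>`. Its stroke #ff8800 means score at S621, F1282. After flipping Y the toolpath is (74.2120,33.2305) → (160.4846,16.4415) → (125.8251,85.3674).

Shape 6 is a rectangle drawn with `<polygon>`. Its stroke #ff8800 means score at S621, F1282. After flipping Y the toolpath is (123.7771,88.7064) → (134.1132,88.7064) → (134.1132,71.1155) → (123.7771,71.1155) → (123.7771,88.7064), returning to the start.

Shape 7 is a rectangle drawn with `<polygon>`. Its stroke #ff8800 means score at S621, F1282. After flipping Y the toolpath is (81.8462,64.0976) → (192.6265,64.0976) → (192.6265,33.3992) → (81.8462,33.3992) → (81.8462,64.0976), returning to the start.

; LightBurn 1.6.03
; GRBL device profile, absolute coords
G21
G90
G00 X152.8745 Y92.7643
M4 S621
G01 X129.8850 Y42.4937 F1282
M5
G00 X212.1949 Y55.5011
M4 S621
G01 X210.5625 Y63.7077 F1282
G01 X205.9138 Y70.6649
G01 X198.9566 Y75.3136
G01 X190.7500 Y76.9460
G01 X182.5434 Y75.3136
G01 X175.5862 Y70.6649
G01 X170.9375 Y63.7077
G01 X169.3051 Y55.5011
G01 X170.9375 Y47.2945
G01 X175.5862 Y40.3373
G01 X182.5434 Y35.6886
G01 X190.7500 Y34.0562
G01 X198.9566 Y35.6886
G01 X205.9138 Y40.3373
G01 X210.5625 Y47.2945
G01 X212.1949 Y55.5011
M5
G00 X143.9044 Y79.6551
M4 S621
G01 X143.4669 Y81.8545 F1282
G01 X142.2210 Y83.7191
G01 X140.3564 Y84.9650
G01 X138.1570 Y85.4025
G01 X135.9576 Y84.9650
G01 X134.0930 Y83.7191
G01 X132.8471 Y81.8545
G01 X132.4096 Y79.6551
G01 X132.8471 Y77.4557
G01 X134.0930 Y75.5911
G01 X135.9576 Y74.3452
G01 X138.1570 Y73.9077
G01 X140.3564 Y74.3452
G01 X142.2210 Y75.5911
G01 X143.4669 Y77.4557
G01 X143.9044 Y79.6551
M5
G00 X52.2365 Y86.5106
M4 S621
G01 X51.5201 Y86.0360 F1282
G01 X52.7220 Y84.0760
G01 X55.6125 Y81.2182
G01 X59.9619 Y78.0500
G01 X65.5406 Y75.1590
G01 X72.1189 Y73.1326
G01 X79.4672 Y72.5585
G01 X87.3558 Y74.0240
M5
G00 X74.2120 Y33.2305
M4 S621
G01 X160.4846 Y16.4415 F1282
G01 X125.8251 Y85.3674
M5
G00 X123.7771 Y88.7064
M4 S621
G01 X134.1132 Y88.7064 F1282
G01 X134.1132 Y71.1155
G01 X123.7771 Y71.1155
G01 X123.7771 Y88.7064
M5
G00 X81.8462 Y64.0976
M4 S621
G01 X192.6265 Y64.0976 F1282
G01 X192.6265 Y33.3992
G01 X81.8462 Y33.3992
G01 X81.8462 Y64.0976
M5
G00 X0.0000 Y0.0000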